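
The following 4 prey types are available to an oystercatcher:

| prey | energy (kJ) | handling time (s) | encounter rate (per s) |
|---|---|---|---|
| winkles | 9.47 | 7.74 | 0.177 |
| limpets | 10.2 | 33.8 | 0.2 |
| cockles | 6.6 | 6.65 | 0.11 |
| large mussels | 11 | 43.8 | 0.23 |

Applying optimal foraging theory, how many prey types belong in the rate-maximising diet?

2

Rank by E/h (kJ/s): winkles 1.22, cockles 0.992, limpets 0.302, large mussels 0.251. Include each in turn until the next type's E/h falls below the running intake rate.
Rate on top 1: 0.7073. cockles: 0.992 > 0.7073 → include.
Rate on top 2: 0.7745. limpets: 0.302 < 0.7745 → exclude; stop.
Optimal diet: winkles, cockles — 2 of 4 types.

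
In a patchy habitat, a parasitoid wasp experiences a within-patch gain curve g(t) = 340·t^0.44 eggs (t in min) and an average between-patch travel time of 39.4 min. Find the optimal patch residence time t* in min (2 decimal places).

Maximise g(t)/(T+t): set derivative to zero → g'(t)(T+t) = g(t).
g'(t) = 0.44·340·t^-0.56. Setting 0.44·340·t^-0.56 = 340·t^0.44/(39.4+t) gives 0.44(39.4+t) = t, so 0.56·t = 0.44×39.4.
t* = 0.44×39.4/0.56 = 30.96 min.

30.96 min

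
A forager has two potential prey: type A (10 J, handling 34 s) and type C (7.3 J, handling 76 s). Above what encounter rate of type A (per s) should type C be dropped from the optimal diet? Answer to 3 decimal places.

At the threshold, the rate on type A alone equals the profitability of type C: λ·10/(1 + λ·34) = 7.3/76 = 0.09605.
Rearranging, λ(10 − 0.09605×34) = 0.09605, so λ = 0.09605/6.734 = 0.01426 per s.

0.014 per s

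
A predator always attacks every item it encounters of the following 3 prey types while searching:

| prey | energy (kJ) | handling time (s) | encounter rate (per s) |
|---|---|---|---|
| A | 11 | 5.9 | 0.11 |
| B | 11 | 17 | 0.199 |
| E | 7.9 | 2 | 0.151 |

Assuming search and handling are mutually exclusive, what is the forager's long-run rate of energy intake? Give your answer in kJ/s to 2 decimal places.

0.86 kJ/s

R = (0.11×11 + 0.199×11 + 0.151×7.9) / (1 + 0.11×5.9 + 0.199×17 + 0.151×2) = 4.592/5.334 = 0.8609 kJ/s.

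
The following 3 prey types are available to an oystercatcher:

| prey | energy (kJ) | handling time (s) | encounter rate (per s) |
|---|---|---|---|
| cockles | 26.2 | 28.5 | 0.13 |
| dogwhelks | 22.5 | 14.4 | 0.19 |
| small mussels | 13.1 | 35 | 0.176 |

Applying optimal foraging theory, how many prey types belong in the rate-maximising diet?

1

E/h in descending order: dogwhelks 1.56, cockles 0.919, small mussels 0.374 kJ/s. The optimal diet is the largest prefix of this list for which every included type satisfies E_i/h_i > R on the types above it.
Rate on top 1: 1.144. cockles: 0.919 < 1.144 → exclude; stop.
Optimal diet: dogwhelks — 1 of 3 types.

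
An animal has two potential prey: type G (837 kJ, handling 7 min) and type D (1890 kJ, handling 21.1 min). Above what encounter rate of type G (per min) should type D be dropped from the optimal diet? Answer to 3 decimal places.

0.427 per min

Drop type D once their profitability E₂/h₂ falls below the rate achievable on type G alone: E₂/h₂ = λE₁/(1 + λh₁).
Solve for λ: λE₁h₂ = E₂(1 + λh₁) → λ(E₁h₂ − E₂h₁) = E₂ → λ = E₂/(E₁h₂ − E₂h₁).
λ = 1890/(837×21.1 − 1890×7) = 1890/4431 = 0.4266 per min.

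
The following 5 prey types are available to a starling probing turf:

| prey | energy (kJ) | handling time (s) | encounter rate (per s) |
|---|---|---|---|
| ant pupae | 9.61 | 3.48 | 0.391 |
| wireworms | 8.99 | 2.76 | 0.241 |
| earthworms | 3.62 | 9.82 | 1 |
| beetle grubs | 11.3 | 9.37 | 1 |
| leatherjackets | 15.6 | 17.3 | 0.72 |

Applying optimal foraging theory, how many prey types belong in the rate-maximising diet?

Profitabilities (E/h, kJ/s): wireworms 3.26, ant pupae 2.76, beetle grubs 1.21, leatherjackets 0.902, earthworms 0.369. Add prey in this order while the next type's profitability exceeds the intake rate on those already taken.
Rate on top 1: 1.301. ant pupae: 2.76 > 1.301 → include.
Rate on top 2: 1.958. beetle grubs: 1.21 < 1.958 → exclude; stop.
Optimal diet: wireworms, ant pupae — 2 of 5 types.

2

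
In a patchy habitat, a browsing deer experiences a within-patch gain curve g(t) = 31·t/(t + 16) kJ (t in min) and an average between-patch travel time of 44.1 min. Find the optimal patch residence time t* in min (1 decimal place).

By the marginal value theorem, leave when the instantaneous gain rate g'(t) equals the habitat-wide average g(t)/(T + t).
g'(t) = 31·16/(t + 16)². Setting 31·16/(t+16)² = 31t/[(t+16)(44.1+t)] gives 16(44.1+t) = t(t+16), so t² = 16×44.1 = 705.6.
t* = √705.6 = 26.56 min.

26.6 min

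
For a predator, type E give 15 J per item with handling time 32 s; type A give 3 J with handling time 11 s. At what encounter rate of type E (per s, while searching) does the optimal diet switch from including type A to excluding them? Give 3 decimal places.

0.043 per s

The zero-one rule: include type A iff E₂/h₂ > λE₁/(1+λh₁). Equality gives the switch point.
λE₁h₂ = E₂ + λE₂h₁ ⇒ λ = E₂/(E₁h₂ − E₂h₁) = 3/(165 − 96) = 0.04348 per s.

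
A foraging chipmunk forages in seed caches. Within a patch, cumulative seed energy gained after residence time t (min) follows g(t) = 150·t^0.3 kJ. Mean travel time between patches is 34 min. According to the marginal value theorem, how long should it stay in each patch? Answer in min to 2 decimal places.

By the marginal value theorem, leave when the instantaneous gain rate g'(t) equals the habitat-wide average g(t)/(T + t).
g'(t) = 0.3·150·t^-0.7. Setting 0.3·150·t^-0.7 = 150·t^0.3/(34+t) gives 0.3(34+t) = t, so 0.70·t = 0.3×34.
t* = 0.3×34/0.70 = 14.57 min.

14.57 min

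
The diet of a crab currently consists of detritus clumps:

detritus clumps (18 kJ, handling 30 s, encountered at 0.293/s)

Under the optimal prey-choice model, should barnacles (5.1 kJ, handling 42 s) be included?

No

On detritus clumps alone, R = ΣλE/(1+Σλh) = 5.274/9.79 = 0.5387 kJ/s.
Profitability of barnacles: 5.1/42 = 0.1214 kJ/s.
Since 0.1214 < R, time spent handling barnacles is better spent searching.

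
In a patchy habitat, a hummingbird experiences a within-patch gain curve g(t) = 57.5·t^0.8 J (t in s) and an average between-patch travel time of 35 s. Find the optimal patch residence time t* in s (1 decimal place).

140.0 s

Optimal t* satisfies g'(t*) = g(t*)/(T + t*).
g'(t) = 0.8·57.5·t^-0.2. Setting 0.8·57.5·t^-0.2 = 57.5·t^0.8/(35+t) gives 0.8(35+t) = t, so 0.20·t = 0.8×35.
t* = 0.8×35/0.20 = 140 s.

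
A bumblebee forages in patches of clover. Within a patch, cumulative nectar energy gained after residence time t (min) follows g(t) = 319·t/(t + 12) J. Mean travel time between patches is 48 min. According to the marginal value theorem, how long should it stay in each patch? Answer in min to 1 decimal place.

By the marginal value theorem, leave when the instantaneous gain rate g'(t) equals the habitat-wide average g(t)/(T + t).
g'(t) = 319·12/(t + 12)². Setting 319·12/(t+12)² = 319t/[(t+12)(48+t)] gives 12(48+t) = t(t+12), so t² = 12×48 = 576.
t* = √576 = 24 min.

24.0 min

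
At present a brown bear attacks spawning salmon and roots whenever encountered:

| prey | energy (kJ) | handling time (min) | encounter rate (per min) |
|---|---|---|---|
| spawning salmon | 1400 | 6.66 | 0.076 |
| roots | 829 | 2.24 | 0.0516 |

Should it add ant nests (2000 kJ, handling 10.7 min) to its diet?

Yes

On spawning salmon and roots alone, R = ΣλE/(1+Σλh) = 149.2/1.622 = 91.99 kJ/min.
Profitability of ant nests: 2000/10.7 = 186.9 kJ/min.
186.9 > 91.99, so adding ant nests raises the average — include it.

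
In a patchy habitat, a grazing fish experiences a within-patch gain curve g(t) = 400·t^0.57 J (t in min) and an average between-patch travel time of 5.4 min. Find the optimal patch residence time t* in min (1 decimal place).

7.2 min

Optimal t* satisfies g'(t*) = g(t*)/(T + t*).
g'(t) = 0.57·400·t^-0.43. Setting 0.57·400·t^-0.43 = 400·t^0.57/(5.4+t) gives 0.57(5.4+t) = t, so 0.43·t = 0.57×5.4.
t* = 0.57×5.4/0.43 = 7.158 min.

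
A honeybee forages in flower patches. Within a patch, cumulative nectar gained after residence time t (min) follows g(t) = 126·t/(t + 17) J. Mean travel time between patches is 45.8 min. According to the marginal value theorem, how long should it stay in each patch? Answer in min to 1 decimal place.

Optimal t* satisfies g'(t*) = g(t*)/(T + t*).
g'(t) = 126·17/(t + 17)². Setting 126·17/(t+17)² = 126t/[(t+17)(45.8+t)] gives 17(45.8+t) = t(t+17), so t² = 17×45.8 = 778.6.
t* = √778.6 = 27.9 min.

27.9 min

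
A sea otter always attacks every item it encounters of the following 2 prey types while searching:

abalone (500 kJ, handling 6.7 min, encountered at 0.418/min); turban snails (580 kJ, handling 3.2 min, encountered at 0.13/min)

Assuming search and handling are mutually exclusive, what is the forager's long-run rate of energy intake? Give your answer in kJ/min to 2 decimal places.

Energy encountered per unit search time: 0.418×500 + 0.13×580 = 284.4 kJ/min.
Handling time per unit search time: 0.418×6.7 + 0.13×3.2 = 3.217.
Rate = 284.4/(1 + 3.217) = 67.45 kJ/min.

67.45 kJ/min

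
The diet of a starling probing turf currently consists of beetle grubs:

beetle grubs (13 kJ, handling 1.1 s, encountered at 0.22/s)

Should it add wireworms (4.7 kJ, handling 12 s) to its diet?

Current rate: (0.22×13)/(1 + 0.22×1.1) = 2.303 kJ/s.
wireworms: E/h = 4.7/12 = 0.3917 kJ/s.
Since 0.3917 < R, time spent handling wireworms is better spent searching.

No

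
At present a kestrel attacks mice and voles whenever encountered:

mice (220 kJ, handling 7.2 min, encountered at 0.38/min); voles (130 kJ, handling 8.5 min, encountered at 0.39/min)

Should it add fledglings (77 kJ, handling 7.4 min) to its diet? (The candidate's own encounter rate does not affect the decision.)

No

Intake rate on the current diet: R = (0.38×220 + 0.39×130) / (1 + 0.38×7.2 + 0.39×8.5) = 134.3/7.051 = 19.05 kJ/min.
Profitability of fledglings: 77/7.4 = 10.41 kJ/min.
Since 10.41 < R, time spent handling fledglings is better spent searching.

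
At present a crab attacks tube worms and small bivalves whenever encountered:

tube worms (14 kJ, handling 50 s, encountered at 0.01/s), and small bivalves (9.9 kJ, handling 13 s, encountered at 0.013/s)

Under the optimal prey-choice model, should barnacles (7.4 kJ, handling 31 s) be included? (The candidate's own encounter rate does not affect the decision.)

Yes

On tube worms and small bivalves alone, R = ΣλE/(1+Σλh) = 0.2687/1.669 = 0.161 kJ/s.
barnacles: E/h = 7.4/31 = 0.2387 kJ/s.
0.2387 > 0.161, so adding barnacles raises the average — include it.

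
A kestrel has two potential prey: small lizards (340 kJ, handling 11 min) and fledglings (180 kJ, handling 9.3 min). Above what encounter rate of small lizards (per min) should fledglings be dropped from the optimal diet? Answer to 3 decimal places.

Drop fledglings once their profitability E₂/h₂ falls below the rate achievable on small lizards alone: E₂/h₂ = λE₁/(1 + λh₁).
Solve for λ: λE₁h₂ = E₂(1 + λh₁) → λ(E₁h₂ − E₂h₁) = E₂ → λ = E₂/(E₁h₂ − E₂h₁).
λ = 180/(340×9.3 − 180×11) = 180/1182 = 0.1523 per min.

0.152 per min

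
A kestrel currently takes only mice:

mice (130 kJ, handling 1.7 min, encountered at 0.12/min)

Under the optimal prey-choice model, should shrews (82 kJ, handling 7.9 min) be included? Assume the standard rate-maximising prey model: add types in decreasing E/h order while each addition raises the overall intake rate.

No

Intake rate on the current diet: R = (0.12×130) / (1 + 0.12×1.7) = 15.6/1.204 = 12.96 kJ/min.
shrews: E/h = 82/7.9 = 10.38 kJ/min.
10.38 < 12.96, so adding shrews would lower the average — exclude it.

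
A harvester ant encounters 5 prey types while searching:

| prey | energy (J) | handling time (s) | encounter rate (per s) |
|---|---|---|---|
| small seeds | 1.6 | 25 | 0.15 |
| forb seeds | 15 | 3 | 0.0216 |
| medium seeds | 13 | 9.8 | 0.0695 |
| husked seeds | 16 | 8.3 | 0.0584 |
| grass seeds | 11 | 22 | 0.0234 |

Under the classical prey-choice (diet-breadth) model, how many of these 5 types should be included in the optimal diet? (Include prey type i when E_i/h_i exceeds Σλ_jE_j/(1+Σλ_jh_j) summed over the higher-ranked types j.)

3

Profitabilities (E/h, J/s): forb seeds 5, husked seeds 1.93, medium seeds 1.33, grass seeds 0.5, small seeds 0.064. Add prey in this order while the next type's profitability exceeds the intake rate on those already taken.
Rate on top 1: 0.3043. husked seeds: 1.93 > 0.3043 → include.
Rate on top 2: 0.8121. medium seeds: 1.33 > 0.8121 → include.
Rate on top 3: 0.9692. grass seeds: 0.5 < 0.9692 → exclude; stop.
Optimal diet: forb seeds, husked seeds, medium seeds — 3 of 5 types.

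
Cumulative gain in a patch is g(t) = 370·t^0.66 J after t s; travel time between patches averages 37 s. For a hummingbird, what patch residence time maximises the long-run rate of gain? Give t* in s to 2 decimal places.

71.82 s

Optimal t* satisfies g'(t*) = g(t*)/(T + t*).
g'(t) = 0.66·370·t^-0.34. Setting 0.66·370·t^-0.34 = 370·t^0.66/(37+t) gives 0.66(37+t) = t, so 0.34·t = 0.66×37.
t* = 0.66×37/0.34 = 71.82 s.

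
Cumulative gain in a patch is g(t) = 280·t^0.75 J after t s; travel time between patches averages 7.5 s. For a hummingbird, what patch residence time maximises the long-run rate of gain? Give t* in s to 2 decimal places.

Maximise g(t)/(T+t): set derivative to zero → g'(t)(T+t) = g(t).
g'(t) = 0.75·280·t^-0.25. Setting 0.75·280·t^-0.25 = 280·t^0.75/(7.5+t) gives 0.75(7.5+t) = t, so 0.25·t = 0.75×7.5.
t* = 0.75×7.5/0.25 = 22.5 s.

22.50 s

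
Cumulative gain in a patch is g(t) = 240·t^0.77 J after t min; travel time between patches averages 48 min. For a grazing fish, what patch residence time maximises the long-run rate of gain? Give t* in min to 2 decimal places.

Maximise g(t)/(T+t): set derivative to zero → g'(t)(T+t) = g(t).
g'(t) = 0.77·240·t^-0.23. Setting 0.77·240·t^-0.23 = 240·t^0.77/(48+t) gives 0.77(48+t) = t, so 0.23·t = 0.77×48.
t* = 0.77×48/0.23 = 160.7 min.

160.70 min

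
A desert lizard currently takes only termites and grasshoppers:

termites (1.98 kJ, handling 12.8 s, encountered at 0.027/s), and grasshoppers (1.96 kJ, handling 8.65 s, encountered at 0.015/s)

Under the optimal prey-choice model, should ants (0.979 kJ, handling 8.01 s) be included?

Yes

Intake rate on the current diet: R = (0.027×1.98 + 0.015×1.96) / (1 + 0.027×12.8 + 0.015×8.65) = 0.08286/1.475 = 0.05616 kJ/s.
Profitability of ants: 0.979/8.01 = 0.1222 kJ/s.
Since 0.1222 > R, including ants increases the long-run rate.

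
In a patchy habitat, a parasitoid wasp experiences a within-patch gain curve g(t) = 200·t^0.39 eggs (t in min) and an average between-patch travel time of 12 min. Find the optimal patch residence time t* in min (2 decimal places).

7.67 min

Optimal t* satisfies g'(t*) = g(t*)/(T + t*).
g'(t) = 0.39·200·t^-0.61. Setting 0.39·200·t^-0.61 = 200·t^0.39/(12+t) gives 0.39(12+t) = t, so 0.61·t = 0.39×12.
t* = 0.39×12/0.61 = 7.672 min.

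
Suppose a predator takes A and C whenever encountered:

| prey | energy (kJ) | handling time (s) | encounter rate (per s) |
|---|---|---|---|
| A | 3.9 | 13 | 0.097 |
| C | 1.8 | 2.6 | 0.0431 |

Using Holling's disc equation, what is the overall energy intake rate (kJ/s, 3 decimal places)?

Energy encountered per unit search time: 0.097×3.9 + 0.0431×1.8 = 0.4559 kJ/s.
Handling time per unit search time: 0.097×13 + 0.0431×2.6 = 1.373.
Rate = 0.4559/(1 + 1.373) = 0.1921 kJ/s.

0.192 kJ/s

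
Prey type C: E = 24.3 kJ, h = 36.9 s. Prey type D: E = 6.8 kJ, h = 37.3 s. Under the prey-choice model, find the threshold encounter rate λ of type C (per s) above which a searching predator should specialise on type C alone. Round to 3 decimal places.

At the threshold, the rate on type C alone equals the profitability of type D: λ·24.3/(1 + λ·36.9) = 6.8/37.3 = 0.1823.
Rearranging, λ(24.3 − 0.1823×36.9) = 0.1823, so λ = 0.1823/17.57 = 0.01037 per s.

0.010 per s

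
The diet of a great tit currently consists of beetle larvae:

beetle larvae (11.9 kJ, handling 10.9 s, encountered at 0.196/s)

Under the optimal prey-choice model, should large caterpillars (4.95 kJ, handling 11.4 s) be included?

No

On beetle larvae alone, R = ΣλE/(1+Σλh) = 2.332/3.136 = 0.7437 kJ/s.
Profitability of large caterpillars: 4.95/11.4 = 0.4342 kJ/s.
Since 0.4342 < R, time spent handling large caterpillars is better spent searching.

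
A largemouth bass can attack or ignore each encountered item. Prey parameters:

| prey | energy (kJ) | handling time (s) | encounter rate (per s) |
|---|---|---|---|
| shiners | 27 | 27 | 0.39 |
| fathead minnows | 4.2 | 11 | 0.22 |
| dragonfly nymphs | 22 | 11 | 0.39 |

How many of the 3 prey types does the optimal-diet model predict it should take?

Rank by E/h (kJ/s): dragonfly nymphs 2, shiners 1, fathead minnows 0.382. Include each in turn until the next type's E/h falls below the running intake rate.
Rate on top 1: 1.622. shiners: 1 < 1.622 → exclude; stop.
Optimal diet: dragonfly nymphs — 1 of 3 types.

1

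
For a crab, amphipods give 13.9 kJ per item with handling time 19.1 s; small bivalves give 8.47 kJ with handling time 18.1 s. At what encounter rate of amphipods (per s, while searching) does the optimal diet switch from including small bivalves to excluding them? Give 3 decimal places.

0.094 per s

Drop small bivalves once their profitability E₂/h₂ falls below the rate achievable on amphipods alone: E₂/h₂ = λE₁/(1 + λh₁).
Solve for λ: λE₁h₂ = E₂(1 + λh₁) → λ(E₁h₂ − E₂h₁) = E₂ → λ = E₂/(E₁h₂ − E₂h₁).
λ = 8.47/(13.9×18.1 − 8.47×19.1) = 8.47/89.81 = 0.09431 per s.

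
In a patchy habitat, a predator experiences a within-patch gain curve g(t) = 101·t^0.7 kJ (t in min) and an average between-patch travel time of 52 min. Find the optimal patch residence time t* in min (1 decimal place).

By the marginal value theorem, leave when the instantaneous gain rate g'(t) equals the habitat-wide average g(t)/(T + t).
g'(t) = 0.7·101·t^-0.3. Setting 0.7·101·t^-0.3 = 101·t^0.7/(52+t) gives 0.7(52+t) = t, so 0.30·t = 0.7×52.
t* = 0.7×52/0.30 = 121.3 min.

121.3 min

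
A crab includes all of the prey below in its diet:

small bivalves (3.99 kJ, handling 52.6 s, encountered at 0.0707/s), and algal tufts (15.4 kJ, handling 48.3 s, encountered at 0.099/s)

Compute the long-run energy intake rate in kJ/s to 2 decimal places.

0.19 kJ/s

R = Σλ_iE_i / (1 + Σλ_ih_i)
Numerator: 0.0707×3.99 + 0.099×15.4 = 1.807
Denominator: 1 + 0.0707×52.6 + 0.099×48.3 = 9.501
R = 1.807/9.501 = 0.1902 kJ/s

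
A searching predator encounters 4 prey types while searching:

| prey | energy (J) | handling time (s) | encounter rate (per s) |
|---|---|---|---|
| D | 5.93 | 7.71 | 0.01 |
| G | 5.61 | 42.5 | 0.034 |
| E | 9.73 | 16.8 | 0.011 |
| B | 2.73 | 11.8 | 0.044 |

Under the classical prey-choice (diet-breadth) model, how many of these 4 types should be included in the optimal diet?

Profitabilities (E/h, J/s): D 0.769, E 0.579, B 0.231, G 0.132. Add prey in this order while the next type's profitability exceeds the intake rate on those already taken.
Rate on top 1: 0.05506. E: 0.579 > 0.05506 → include.
Rate on top 2: 0.1318. B: 0.231 > 0.1318 → include.
Rate on top 3: 0.1608. G: 0.132 < 0.1608 → exclude; stop.
Optimal diet: D, E, B — 3 of 4 types.

3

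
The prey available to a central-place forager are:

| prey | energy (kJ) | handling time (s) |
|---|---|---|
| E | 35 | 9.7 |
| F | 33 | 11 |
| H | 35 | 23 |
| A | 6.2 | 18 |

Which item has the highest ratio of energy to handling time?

E

Profitability E/h (kJ/s): E = 35/9.7 = 3.61, F = 33/11 = 3, H = 35/23 = 1.52, A = 6.2/18 = 0.344.
Ranked: E > F > H > A.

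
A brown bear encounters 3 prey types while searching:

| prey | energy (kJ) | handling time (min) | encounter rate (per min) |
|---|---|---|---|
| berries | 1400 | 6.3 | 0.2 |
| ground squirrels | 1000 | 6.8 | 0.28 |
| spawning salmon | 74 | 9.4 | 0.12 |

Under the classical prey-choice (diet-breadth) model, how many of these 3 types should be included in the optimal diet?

Rank by E/h (kJ/min): berries 222, ground squirrels 147, spawning salmon 7.87. Include each in turn until the next type's E/h falls below the running intake rate.
Rate on top 1: 123.9. ground squirrels: 147 > 123.9 → include.
Rate on top 2: 134.5. spawning salmon: 7.87 < 134.5 → exclude; stop.
Optimal diet: berries, ground squirrels — 2 of 3 types.

2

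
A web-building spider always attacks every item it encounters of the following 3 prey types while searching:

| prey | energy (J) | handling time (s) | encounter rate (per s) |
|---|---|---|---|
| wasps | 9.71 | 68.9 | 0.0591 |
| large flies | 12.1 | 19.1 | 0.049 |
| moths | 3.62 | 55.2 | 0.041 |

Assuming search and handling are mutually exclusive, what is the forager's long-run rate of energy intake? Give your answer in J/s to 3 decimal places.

0.159 J/s

Energy encountered per unit search time: 0.0591×9.71 + 0.049×12.1 + 0.041×3.62 = 1.315 J/s.
Handling time per unit search time: 0.0591×68.9 + 0.049×19.1 + 0.041×55.2 = 7.271.
Rate = 1.315/(1 + 7.271) = 0.159 J/s.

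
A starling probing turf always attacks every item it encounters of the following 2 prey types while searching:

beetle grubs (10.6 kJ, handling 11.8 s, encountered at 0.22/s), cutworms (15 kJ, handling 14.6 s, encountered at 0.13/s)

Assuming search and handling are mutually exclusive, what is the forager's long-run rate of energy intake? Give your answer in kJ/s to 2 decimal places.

R = Σλ_iE_i / (1 + Σλ_ih_i)
Numerator: 0.22×10.6 + 0.13×15 = 4.282
Denominator: 1 + 0.22×11.8 + 0.13×14.6 = 5.494
R = 4.282/5.494 = 0.7794 kJ/s

0.78 kJ/s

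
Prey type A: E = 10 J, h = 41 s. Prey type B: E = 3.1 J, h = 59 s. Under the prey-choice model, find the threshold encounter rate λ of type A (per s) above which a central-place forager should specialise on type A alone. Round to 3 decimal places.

0.007 per s

The zero-one rule: include type B iff E₂/h₂ > λE₁/(1+λh₁). Equality gives the switch point.
λE₁h₂ = E₂ + λE₂h₁ ⇒ λ = E₂/(E₁h₂ − E₂h₁) = 3.1/(590 − 127.1) = 0.006697 per s.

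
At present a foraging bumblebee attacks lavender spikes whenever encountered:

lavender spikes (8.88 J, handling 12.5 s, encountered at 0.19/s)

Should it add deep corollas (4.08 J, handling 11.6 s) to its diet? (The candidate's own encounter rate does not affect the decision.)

No

Current rate: (0.19×8.88)/(1 + 0.19×12.5) = 0.4999 J/s.
deep corollas: E/h = 4.08/11.6 = 0.3517 J/s.
0.3517 < 0.4999, so adding deep corollas would lower the average — exclude it.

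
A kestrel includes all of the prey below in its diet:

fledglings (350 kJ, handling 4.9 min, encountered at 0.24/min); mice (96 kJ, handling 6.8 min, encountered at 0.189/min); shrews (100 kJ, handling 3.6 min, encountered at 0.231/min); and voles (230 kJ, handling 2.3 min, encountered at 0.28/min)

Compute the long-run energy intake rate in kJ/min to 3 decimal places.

38.414 kJ/min

Energy encountered per unit search time: 0.24×350 + 0.189×96 + 0.231×100 + 0.28×230 = 189.6 kJ/min.
Handling time per unit search time: 0.24×4.9 + 0.189×6.8 + 0.231×3.6 + 0.28×2.3 = 3.937.
Rate = 189.6/(1 + 3.937) = 38.41 kJ/min.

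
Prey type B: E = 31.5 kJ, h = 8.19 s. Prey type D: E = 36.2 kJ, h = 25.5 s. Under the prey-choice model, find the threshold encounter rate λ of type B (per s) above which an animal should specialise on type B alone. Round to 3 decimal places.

0.071 per s

The zero-one rule: include type D iff E₂/h₂ > λE₁/(1+λh₁). Equality gives the switch point.
λE₁h₂ = E₂ + λE₂h₁ ⇒ λ = E₂/(E₁h₂ − E₂h₁) = 36.2/(803.2 − 296.5) = 0.07143 per s.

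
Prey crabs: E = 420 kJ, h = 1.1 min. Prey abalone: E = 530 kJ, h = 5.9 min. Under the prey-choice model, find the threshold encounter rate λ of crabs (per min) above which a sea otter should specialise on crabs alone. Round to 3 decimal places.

0.280 per min

At the threshold, the rate on crabs alone equals the profitability of abalone: λ·420/(1 + λ·1.1) = 530/5.9 = 89.83.
Rearranging, λ(420 − 89.83×1.1) = 89.83, so λ = 89.83/321.2 = 0.2797 per min.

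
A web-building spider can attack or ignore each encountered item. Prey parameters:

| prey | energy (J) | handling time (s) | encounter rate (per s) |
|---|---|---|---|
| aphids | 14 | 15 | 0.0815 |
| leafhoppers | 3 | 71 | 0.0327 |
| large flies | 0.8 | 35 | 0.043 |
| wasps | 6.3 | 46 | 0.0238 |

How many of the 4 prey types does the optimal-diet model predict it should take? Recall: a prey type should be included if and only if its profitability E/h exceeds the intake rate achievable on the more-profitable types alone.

Rank by E/h (J/s): aphids 0.933, wasps 0.137, leafhoppers 0.0423, large flies 0.0229. Include each in turn until the next type's E/h falls below the running intake rate.
Rate on top 1: 0.5134. wasps: 0.137 < 0.5134 → exclude; stop.
Optimal diet: aphids — 1 of 4 types.

1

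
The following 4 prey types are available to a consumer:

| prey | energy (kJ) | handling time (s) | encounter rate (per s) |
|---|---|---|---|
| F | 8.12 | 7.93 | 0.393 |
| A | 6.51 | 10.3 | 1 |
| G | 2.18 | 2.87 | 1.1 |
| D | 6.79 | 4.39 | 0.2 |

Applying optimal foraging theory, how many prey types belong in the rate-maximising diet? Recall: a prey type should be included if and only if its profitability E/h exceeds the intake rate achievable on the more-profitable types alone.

E/h in descending order: D 1.55, F 1.02, G 0.76, A 0.632 kJ/s. The optimal diet is the largest prefix of this list for which every included type satisfies E_i/h_i > R on the types above it.
Rate on top 1: 0.7231. F: 1.02 > 0.7231 → include.
Rate on top 2: 0.9108. G: 0.76 < 0.9108 → exclude; stop.
Optimal diet: D, F — 2 of 4 types.

2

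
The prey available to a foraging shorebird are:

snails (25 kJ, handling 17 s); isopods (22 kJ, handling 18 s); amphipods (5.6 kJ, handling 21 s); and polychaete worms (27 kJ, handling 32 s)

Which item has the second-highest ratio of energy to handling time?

In descending order of E/h:
snails: 25/17 = 1.47 kJ/s
isopods: 22/18 = 1.22 kJ/s
polychaete worms: 27/32 = 0.844 kJ/s
amphipods: 5.6/21 = 0.267 kJ/s

isopods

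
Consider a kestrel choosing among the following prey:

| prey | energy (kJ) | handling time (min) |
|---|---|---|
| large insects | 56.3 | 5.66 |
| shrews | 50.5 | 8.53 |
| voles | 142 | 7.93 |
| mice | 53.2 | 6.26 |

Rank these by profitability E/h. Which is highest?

voles

In descending order of E/h:
voles: 142/7.93 = 17.9 kJ/min
large insects: 56.3/5.66 = 9.95 kJ/min
mice: 53.2/6.26 = 8.5 kJ/min
shrews: 50.5/8.53 = 5.92 kJ/min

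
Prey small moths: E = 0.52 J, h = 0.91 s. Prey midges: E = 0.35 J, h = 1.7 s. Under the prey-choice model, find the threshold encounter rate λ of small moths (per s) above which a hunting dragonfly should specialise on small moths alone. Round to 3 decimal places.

The zero-one rule: include midges iff E₂/h₂ > λE₁/(1+λh₁). Equality gives the switch point.
λE₁h₂ = E₂ + λE₂h₁ ⇒ λ = E₂/(E₁h₂ − E₂h₁) = 0.35/(0.884 − 0.3185) = 0.6189 per s.

0.619 per s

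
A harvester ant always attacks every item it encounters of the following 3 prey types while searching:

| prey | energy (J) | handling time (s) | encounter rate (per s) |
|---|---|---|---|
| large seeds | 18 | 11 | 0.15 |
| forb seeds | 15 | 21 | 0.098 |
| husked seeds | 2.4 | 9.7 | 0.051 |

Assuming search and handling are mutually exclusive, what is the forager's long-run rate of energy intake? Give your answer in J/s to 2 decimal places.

0.83 J/s

R = Σλ_iE_i / (1 + Σλ_ih_i)
Numerator: 0.15×18 + 0.098×15 + 0.051×2.4 = 4.292
Denominator: 1 + 0.15×11 + 0.098×21 + 0.051×9.7 = 5.203
R = 4.292/5.203 = 0.825 J/s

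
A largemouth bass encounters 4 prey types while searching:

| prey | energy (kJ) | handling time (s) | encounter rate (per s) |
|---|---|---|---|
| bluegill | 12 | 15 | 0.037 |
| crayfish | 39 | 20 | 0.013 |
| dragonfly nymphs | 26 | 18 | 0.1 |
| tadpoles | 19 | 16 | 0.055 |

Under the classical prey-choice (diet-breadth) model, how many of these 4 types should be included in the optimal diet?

3

E/h in descending order: crayfish 1.95, dragonfly nymphs 1.44, tadpoles 1.19, bluegill 0.8 kJ/s. The optimal diet is the largest prefix of this list for which every included type satisfies E_i/h_i > R on the types above it.
Rate on top 1: 0.4024. dragonfly nymphs: 1.44 > 0.4024 → include.
Rate on top 2: 1.015. tadpoles: 1.19 > 1.015 → include.
Rate on top 3: 1.054. bluegill: 0.8 < 1.054 → exclude; stop.
Optimal diet: crayfish, dragonfly nymphs, tadpoles — 3 of 4 types.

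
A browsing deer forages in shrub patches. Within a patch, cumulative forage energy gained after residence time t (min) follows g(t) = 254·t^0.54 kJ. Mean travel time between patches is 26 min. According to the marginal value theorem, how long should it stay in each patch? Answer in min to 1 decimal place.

By the marginal value theorem, leave when the instantaneous gain rate g'(t) equals the habitat-wide average g(t)/(T + t).
g'(t) = 0.54·254·t^-0.46. Setting 0.54·254·t^-0.46 = 254·t^0.54/(26+t) gives 0.54(26+t) = t, so 0.46·t = 0.54×26.
t* = 0.54×26/0.46 = 30.52 min.

30.5 min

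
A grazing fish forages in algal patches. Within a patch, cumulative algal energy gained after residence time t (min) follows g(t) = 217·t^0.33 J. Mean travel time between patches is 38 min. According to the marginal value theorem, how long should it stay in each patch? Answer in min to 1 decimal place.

Maximise g(t)/(T+t): set derivative to zero → g'(t)(T+t) = g(t).
g'(t) = 0.33·217·t^-0.67. Setting 0.33·217·t^-0.67 = 217·t^0.33/(38+t) gives 0.33(38+t) = t, so 0.67·t = 0.33×38.
t* = 0.33×38/0.67 = 18.72 min.

18.7 min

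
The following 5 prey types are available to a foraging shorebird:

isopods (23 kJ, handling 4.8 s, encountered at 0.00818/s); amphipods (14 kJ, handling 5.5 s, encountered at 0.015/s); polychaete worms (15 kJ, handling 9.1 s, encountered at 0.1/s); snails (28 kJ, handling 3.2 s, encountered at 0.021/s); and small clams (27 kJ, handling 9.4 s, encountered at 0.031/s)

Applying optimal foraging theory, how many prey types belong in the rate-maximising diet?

Rank by E/h (kJ/s): snails 8.75, isopods 4.79, small clams 2.87, amphipods 2.55, polychaete worms 1.65. Include each in turn until the next type's E/h falls below the running intake rate.
Rate on top 1: 0.551. isopods: 4.79 > 0.551 → include.
Rate on top 2: 0.7015. small clams: 2.87 > 0.7015 → include.
Rate on top 3: 1.154. amphipods: 2.55 > 1.154 → include.
Rate on top 4: 1.232. polychaete worms: 1.65 > 1.232 → include.
Optimal diet: snails, isopods, small clams, amphipods, polychaete worms — 5 of 5 types.

5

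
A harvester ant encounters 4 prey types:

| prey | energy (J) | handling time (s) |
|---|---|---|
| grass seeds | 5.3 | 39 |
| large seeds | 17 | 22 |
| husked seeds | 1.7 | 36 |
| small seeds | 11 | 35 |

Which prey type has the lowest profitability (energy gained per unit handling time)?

husked seeds

Profitability E/h (J/s): grass seeds = 5.3/39 = 0.136, large seeds = 17/22 = 0.773, husked seeds = 1.7/36 = 0.0472, small seeds = 11/35 = 0.314.
Ranked: large seeds > small seeds > grass seeds > husked seeds.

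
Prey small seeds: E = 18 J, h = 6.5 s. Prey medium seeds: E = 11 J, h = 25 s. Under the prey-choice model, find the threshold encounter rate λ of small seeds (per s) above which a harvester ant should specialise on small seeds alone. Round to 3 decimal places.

At the threshold, the rate on small seeds alone equals the profitability of medium seeds: λ·18/(1 + λ·6.5) = 11/25 = 0.44.
Rearranging, λ(18 − 0.44×6.5) = 0.44, so λ = 0.44/15.14 = 0.02906 per s.

0.029 per s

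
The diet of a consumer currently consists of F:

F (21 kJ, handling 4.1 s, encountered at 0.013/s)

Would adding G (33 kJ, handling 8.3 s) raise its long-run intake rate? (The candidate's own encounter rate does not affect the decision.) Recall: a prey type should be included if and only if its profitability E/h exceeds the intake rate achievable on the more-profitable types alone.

On F alone, R = ΣλE/(1+Σλh) = 0.273/1.053 = 0.2592 kJ/s.
Profitability of G: 33/8.3 = 3.976 kJ/s.
3.976 > 0.2592, so adding G raises the average — include it.

Yes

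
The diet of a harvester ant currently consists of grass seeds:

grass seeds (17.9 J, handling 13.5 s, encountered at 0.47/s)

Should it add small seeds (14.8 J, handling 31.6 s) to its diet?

Current rate: (0.47×17.9)/(1 + 0.47×13.5) = 1.145 J/s.
small seeds: E/h = 14.8/31.6 = 0.4684 J/s.
Since 0.4684 < R, time spent handling small seeds is better spent searching.

No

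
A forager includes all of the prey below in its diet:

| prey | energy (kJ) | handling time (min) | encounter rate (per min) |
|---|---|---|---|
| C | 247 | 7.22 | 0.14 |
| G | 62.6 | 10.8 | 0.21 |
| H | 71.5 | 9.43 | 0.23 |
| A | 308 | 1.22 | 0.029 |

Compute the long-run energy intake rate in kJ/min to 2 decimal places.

R = (0.14×247 + 0.21×62.6 + 0.23×71.5 + 0.029×308) / (1 + 0.14×7.22 + 0.21×10.8 + 0.23×9.43 + 0.029×1.22) = 73.1/6.483 = 11.28 kJ/min.

11.28 kJ/min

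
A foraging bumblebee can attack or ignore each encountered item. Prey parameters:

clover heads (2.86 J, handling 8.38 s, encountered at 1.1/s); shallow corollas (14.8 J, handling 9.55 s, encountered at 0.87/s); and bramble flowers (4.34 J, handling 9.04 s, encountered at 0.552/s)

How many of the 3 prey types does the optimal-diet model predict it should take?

1

E/h in descending order: shallow corollas 1.55, bramble flowers 0.48, clover heads 0.341 J/s. The optimal diet is the largest prefix of this list for which every included type satisfies E_i/h_i > R on the types above it.
Rate on top 1: 1.383. bramble flowers: 0.48 < 1.383 → exclude; stop.
Optimal diet: shallow corollas — 1 of 3 types.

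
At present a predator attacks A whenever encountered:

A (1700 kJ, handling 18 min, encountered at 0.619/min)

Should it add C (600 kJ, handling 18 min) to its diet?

No

Current rate: (0.619×1700)/(1 + 0.619×18) = 86.67 kJ/min.
Profitability of C: 600/18 = 33.33 kJ/min.
Since 33.33 < R, time spent handling C is better spent searching.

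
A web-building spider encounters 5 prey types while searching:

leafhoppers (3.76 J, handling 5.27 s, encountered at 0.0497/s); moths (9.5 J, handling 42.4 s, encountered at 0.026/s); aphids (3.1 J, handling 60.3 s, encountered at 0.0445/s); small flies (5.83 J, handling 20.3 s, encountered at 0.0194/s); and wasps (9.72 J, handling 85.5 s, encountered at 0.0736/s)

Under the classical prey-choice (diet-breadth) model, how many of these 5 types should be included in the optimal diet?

3

E/h in descending order: leafhoppers 0.713, small flies 0.287, moths 0.224, wasps 0.114, aphids 0.0514 J/s. The optimal diet is the largest prefix of this list for which every included type satisfies E_i/h_i > R on the types above it.
Rate on top 1: 0.1481. small flies: 0.287 > 0.1481 → include.
Rate on top 2: 0.1812. moths: 0.224 > 0.1812 → include.
Rate on top 3: 0.1983. wasps: 0.114 < 0.1983 → exclude; stop.
Optimal diet: leafhoppers, small flies, moths — 3 of 5 types.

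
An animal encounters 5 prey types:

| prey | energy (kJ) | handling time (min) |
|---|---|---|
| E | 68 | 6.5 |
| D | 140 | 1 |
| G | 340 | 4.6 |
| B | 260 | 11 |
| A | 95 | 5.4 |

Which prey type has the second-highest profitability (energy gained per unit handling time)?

Profitability E/h (kJ/min): E = 68/6.5 = 10.5, D = 140/1 = 140, G = 340/4.6 = 73.9, B = 260/11 = 23.6, A = 95/5.4 = 17.6.
Ranked: D > G > B > A > E.

G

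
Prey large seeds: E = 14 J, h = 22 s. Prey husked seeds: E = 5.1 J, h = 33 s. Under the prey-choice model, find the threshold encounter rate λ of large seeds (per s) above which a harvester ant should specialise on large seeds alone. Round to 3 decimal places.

0.015 per s

At the threshold, the rate on large seeds alone equals the profitability of husked seeds: λ·14/(1 + λ·22) = 5.1/33 = 0.1545.
Rearranging, λ(14 − 0.1545×22) = 0.1545, so λ = 0.1545/10.6 = 0.01458 per s.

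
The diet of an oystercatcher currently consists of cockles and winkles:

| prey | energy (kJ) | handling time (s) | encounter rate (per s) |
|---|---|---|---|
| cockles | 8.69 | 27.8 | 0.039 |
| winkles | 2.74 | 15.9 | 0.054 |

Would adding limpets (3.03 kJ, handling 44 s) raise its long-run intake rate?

On cockles and winkles alone, R = ΣλE/(1+Σλh) = 0.4869/2.943 = 0.1654 kJ/s.
limpets: E/h = 3.03/44 = 0.06886 kJ/s.
0.06886 < 0.1654, so adding limpets would lower the average — exclude it.

No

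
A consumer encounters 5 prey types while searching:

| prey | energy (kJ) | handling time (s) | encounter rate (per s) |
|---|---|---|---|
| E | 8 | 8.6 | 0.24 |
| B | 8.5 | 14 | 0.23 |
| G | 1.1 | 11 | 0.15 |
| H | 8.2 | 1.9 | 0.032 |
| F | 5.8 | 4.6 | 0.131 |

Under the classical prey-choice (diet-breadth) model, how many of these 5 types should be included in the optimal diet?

E/h in descending order: H 4.32, F 1.26, E 0.93, B 0.607, G 0.1 kJ/s. The optimal diet is the largest prefix of this list for which every included type satisfies E_i/h_i > R on the types above it.
Rate on top 1: 0.2474. F: 1.26 > 0.2474 → include.
Rate on top 2: 0.6145. E: 0.93 > 0.6145 → include.
Rate on top 3: 0.7893. B: 0.607 < 0.7893 → exclude; stop.
Optimal diet: H, F, E — 3 of 5 types.

3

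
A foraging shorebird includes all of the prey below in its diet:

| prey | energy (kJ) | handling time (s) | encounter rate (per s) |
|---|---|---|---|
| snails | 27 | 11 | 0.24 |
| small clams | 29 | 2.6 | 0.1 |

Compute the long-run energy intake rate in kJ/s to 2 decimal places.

R = (0.24×27 + 0.1×29) / (1 + 0.24×11 + 0.1×2.6) = 9.38/3.9 = 2.405 kJ/s.

2.41 kJ/s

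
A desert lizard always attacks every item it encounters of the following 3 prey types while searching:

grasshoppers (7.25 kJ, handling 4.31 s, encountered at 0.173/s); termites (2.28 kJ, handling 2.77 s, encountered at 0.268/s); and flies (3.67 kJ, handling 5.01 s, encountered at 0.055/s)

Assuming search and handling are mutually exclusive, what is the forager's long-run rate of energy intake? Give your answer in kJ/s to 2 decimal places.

0.75 kJ/s

R = Σλ_iE_i / (1 + Σλ_ih_i)
Numerator: 0.173×7.25 + 0.268×2.28 + 0.055×3.67 = 2.067
Denominator: 1 + 0.173×4.31 + 0.268×2.77 + 0.055×5.01 = 2.764
R = 2.067/2.764 = 0.748 kJ/s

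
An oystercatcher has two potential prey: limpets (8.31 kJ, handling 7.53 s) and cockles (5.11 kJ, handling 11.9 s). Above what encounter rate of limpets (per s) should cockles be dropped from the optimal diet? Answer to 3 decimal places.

The zero-one rule: include cockles iff E₂/h₂ > λE₁/(1+λh₁). Equality gives the switch point.
λE₁h₂ = E₂ + λE₂h₁ ⇒ λ = E₂/(E₁h₂ − E₂h₁) = 5.11/(98.89 − 38.48) = 0.08459 per s.

0.085 per s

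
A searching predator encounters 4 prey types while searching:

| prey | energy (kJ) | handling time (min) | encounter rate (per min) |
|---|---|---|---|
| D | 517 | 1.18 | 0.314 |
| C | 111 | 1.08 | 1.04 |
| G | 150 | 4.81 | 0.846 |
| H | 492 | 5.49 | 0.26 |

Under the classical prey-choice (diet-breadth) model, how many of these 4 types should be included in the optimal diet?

Profitabilities (E/h, kJ/min): D 438, C 103, H 89.6, G 31.2. Add prey in this order while the next type's profitability exceeds the intake rate on those already taken.
Rate on top 1: 118.4. C: 103 < 118.4 → exclude; stop.
Optimal diet: D — 1 of 4 types.

1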